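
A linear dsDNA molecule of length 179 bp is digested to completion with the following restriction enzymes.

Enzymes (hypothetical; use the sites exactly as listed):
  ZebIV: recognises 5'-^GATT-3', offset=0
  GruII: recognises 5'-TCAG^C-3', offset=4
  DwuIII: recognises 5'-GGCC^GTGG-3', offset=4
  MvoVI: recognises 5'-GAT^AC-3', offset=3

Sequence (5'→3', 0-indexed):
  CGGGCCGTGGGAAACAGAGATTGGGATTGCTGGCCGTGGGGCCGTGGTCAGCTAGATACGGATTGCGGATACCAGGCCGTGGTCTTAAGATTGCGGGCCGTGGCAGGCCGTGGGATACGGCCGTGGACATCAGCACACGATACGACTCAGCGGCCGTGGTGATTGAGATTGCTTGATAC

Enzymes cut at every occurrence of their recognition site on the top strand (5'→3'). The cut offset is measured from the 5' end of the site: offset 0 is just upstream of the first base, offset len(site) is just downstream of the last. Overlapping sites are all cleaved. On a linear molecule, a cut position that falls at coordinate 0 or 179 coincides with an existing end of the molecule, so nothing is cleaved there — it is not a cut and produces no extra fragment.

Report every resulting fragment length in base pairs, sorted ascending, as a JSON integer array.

Scan for sites:
  ZebIV GATT/0: at [18, 24, 60, 88, 160, 166] ⇒ [18, 24, 60, 88, 160, 166]
  GruII TCAGC/4: at [47, 129, 146] ⇒ [51, 133, 150]
  DwuIII GGCCGTGG/4: at [2, 31, 39, 74, 95, 105, 118, 151] ⇒ [6, 35, 43, 78, 99, 109, 122, 155]
  MvoVI GATAC/3: at [54, 67, 113, 138, 174] ⇒ [57, 70, 116, 141, 177]

Pooled cuts: [6, 18, 24, 35, 43, 51, 57, 60, 70, 78, 88, 99, 109, 116, 122, 133, 141, 150, 155, 160, 166, 177]

Fragment lengths:
  [0,6): 6 bp
  [6,18): 12 bp
  [18,24): 6 bp
  [24,35): 11 bp
  [35,43): 8 bp
  [43,51): 8 bp
  [51,57): 6 bp
  [57,60): 3 bp
  [60,70): 10 bp
  [70,78): 8 bp
  [78,88): 10 bp
  [88,99): 11 bp
  [99,109): 10 bp
  [109,116): 7 bp
  [116,122): 6 bp
  [122,133): 11 bp
  [133,141): 8 bp
  [141,150): 9 bp
  [150,155): 5 bp
  [155,160): 5 bp
  [160,166): 6 bp
  [166,177): 11 bp
  [177,179): 2 bp

[2,3,5,5,6,6,6,6,6,7,8,8,8,8,9,10,10,10,11,11,11,11,12]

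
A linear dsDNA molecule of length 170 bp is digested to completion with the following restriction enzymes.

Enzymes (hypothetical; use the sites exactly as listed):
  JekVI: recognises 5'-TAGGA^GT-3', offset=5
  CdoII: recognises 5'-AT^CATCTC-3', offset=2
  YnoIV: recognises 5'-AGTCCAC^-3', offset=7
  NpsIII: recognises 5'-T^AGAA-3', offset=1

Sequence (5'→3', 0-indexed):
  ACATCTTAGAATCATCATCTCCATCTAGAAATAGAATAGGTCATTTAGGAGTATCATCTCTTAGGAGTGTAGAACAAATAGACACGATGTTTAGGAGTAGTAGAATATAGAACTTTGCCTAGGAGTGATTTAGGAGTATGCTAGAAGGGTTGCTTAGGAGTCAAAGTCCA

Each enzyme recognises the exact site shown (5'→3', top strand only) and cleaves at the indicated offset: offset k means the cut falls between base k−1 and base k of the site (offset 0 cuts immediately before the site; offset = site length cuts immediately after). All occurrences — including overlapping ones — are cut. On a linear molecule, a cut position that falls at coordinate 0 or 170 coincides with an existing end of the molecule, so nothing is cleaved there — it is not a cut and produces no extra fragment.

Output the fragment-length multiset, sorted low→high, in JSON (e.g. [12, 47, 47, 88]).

Per-enzyme occurrences:
  JekVI TAGGAGT/5: at [45, 61, 91, 119, 130, 154] ⇒ [50, 66, 96, 124, 135, 159]
  CdoII ATCATCTC/2: at [13, 52] ⇒ [15, 54]
  YnoIV (AGTCCAC, off=7): no sites
  NpsIII TAGAA/1: at [6, 25, 31, 69, 100, 107, 141] ⇒ [7, 26, 32, 70, 101, 108, 142]

Pooled cuts: [7, 15, 26, 32, 50, 54, 66, 70, 96, 101, 108, 124, 135, 142, 159]

Fragment lengths:
  [0,7): 7 bp
  [7,15): 8 bp
  [15,26): 11 bp
  [26,32): 6 bp
  [32,50): 18 bp
  [50,54): 4 bp
  [54,66): 12 bp
  [66,70): 4 bp
  [70,96): 26 bp
  [96,101): 5 bp
  [101,108): 7 bp
  [108,124): 16 bp
  [124,135): 11 bp
  [135,142): 7 bp
  [142,159): 17 bp
  [159,170): 11 bp

[4,4,5,6,7,7,7,8,11,11,11,12,16,17,18,26]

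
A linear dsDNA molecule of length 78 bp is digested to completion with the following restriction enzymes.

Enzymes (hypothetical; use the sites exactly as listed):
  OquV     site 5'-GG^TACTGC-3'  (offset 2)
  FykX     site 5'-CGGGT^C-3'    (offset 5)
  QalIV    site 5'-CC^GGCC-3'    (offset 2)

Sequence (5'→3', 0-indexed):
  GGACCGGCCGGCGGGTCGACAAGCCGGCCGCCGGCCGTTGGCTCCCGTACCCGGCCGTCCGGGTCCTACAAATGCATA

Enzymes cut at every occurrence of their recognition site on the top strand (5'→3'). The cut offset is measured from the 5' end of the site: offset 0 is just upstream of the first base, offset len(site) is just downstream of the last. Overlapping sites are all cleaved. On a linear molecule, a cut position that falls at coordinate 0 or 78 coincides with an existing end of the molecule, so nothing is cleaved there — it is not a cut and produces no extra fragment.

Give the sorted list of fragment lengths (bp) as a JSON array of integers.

[5,7,9,11,12,14,20]

Site scan:
  OquV (GGTACTGC, off=2): no sites
  FykX (CGGGTC, off=5): starts [11, 59] → cuts [16, 64]
  QalIV (CCGGCC, off=2): starts [3, 23, 30, 50] → cuts [5, 25, 32, 52]

All cut coordinates (distinct, sorted): [5, 16, 25, 32, 52, 64]

Fragments:
  [0,5): 5 bp
  [5,16): 11 bp
  [16,25): 9 bp
  [25,32): 7 bp
  [32,52): 20 bp
  [52,64): 12 bp
  [64,78): 14 bp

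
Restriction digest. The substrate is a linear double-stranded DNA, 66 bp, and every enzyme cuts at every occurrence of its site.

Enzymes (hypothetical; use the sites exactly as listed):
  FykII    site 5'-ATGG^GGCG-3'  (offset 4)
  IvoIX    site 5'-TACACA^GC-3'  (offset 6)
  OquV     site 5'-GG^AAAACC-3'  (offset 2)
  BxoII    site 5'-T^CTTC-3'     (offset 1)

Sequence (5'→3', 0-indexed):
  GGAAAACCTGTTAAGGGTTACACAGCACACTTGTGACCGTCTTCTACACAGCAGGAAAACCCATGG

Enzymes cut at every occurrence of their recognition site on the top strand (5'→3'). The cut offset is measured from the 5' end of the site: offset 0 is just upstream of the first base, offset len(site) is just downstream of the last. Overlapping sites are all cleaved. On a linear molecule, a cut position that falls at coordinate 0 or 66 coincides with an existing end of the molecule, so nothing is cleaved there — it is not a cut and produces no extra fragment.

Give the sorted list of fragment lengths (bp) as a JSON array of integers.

Per-enzyme occurrences:
  FykII (ATGGGGCG, off=4): no sites
  IvoIX (TACACAGC, off=6): starts [18, 44] → cuts [24, 50]
  OquV (GGAAAACC, off=2): starts [0, 53] → cuts [2, 55]
  BxoII (TCTTC, off=1): starts [39] → cuts [40]

Pooled cuts: [2, 24, 40, 50, 55]

Fragment lengths:
  [0,2): 2 bp
  [2,24): 22 bp
  [24,40): 16 bp
  [40,50): 10 bp
  [50,55): 5 bp
  [55,66): 11 bp

[2,5,10,11,16,22]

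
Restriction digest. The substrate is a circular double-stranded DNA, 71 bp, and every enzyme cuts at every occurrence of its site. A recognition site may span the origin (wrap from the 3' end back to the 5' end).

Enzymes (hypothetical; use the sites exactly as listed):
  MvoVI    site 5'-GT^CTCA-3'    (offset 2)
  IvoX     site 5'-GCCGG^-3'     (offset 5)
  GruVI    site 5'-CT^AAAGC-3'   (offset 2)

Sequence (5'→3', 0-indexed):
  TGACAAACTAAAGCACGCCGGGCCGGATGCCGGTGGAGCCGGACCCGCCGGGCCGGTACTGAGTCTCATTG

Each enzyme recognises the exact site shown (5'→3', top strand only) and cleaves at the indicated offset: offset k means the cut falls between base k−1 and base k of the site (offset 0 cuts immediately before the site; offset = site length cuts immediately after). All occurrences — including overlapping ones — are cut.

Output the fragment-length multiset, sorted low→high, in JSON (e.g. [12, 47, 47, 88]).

Scan for sites:
  MvoVI GTCTCA/2: at [62] ⇒ [64]
  IvoX GCCGG/5: at [16, 21, 28, 37, 46, 51] ⇒ [21, 26, 33, 42, 51, 56]
  GruVI CTAAAGC/2: at [7] ⇒ [9]

All cut coordinates (distinct, sorted): [9, 21, 26, 33, 42, 51, 56, 64]

Fragments:
  9→21: 12 bp
  21→26: 5 bp
  26→33: 7 bp
  33→42: 9 bp
  42→51: 9 bp
  51→56: 5 bp
  56→64: 8 bp
  64→9 (wrap): 71-64+9 = 16 bp

[5,5,7,8,9,9,12,16]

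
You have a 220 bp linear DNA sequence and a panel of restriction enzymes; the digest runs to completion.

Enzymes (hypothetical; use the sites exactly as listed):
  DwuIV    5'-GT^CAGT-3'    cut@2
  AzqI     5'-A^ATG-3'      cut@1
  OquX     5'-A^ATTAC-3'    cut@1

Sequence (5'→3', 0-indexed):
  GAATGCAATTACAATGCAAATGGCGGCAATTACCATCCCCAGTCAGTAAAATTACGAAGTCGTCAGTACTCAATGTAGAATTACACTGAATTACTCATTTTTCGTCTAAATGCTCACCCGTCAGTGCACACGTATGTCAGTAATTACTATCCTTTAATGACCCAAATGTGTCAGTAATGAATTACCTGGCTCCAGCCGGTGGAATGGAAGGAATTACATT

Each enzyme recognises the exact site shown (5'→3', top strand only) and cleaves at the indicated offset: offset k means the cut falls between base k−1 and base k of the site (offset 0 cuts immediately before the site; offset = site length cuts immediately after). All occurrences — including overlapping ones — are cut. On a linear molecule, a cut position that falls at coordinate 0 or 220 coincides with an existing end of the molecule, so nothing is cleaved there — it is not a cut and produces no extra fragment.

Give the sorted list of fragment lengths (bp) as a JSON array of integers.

Scan for sites:
  DwuIV GTCAGT/2: at [41, 61, 119, 135, 169] ⇒ [43, 63, 121, 137, 171]
  AzqI AATG/1: at [1, 12, 18, 71, 108, 155, 164, 175, 202] ⇒ [2, 13, 19, 72, 109, 156, 165, 176, 203]
  OquX AATTAC/1: at [6, 27, 49, 78, 88, 141, 179, 211] ⇒ [7, 28, 50, 79, 89, 142, 180, 212]

Pooled cuts: [2, 7, 13, 19, 28, 43, 50, 63, 72, 79, 89, 109, 121, 137, 142, 156, 165, 171, 176, 180, 203, 212]

Fragments:
  [0,2): 2 bp
  [2,7): 5 bp
  [7,13): 6 bp
  [13,19): 6 bp
  [19,28): 9 bp
  [28,43): 15 bp
  [43,50): 7 bp
  [50,63): 13 bp
  [63,72): 9 bp
  [72,79): 7 bp
  [79,89): 10 bp
  [89,109): 20 bp
  [109,121): 12 bp
  [121,137): 16 bp
  [137,142): 5 bp
  [142,156): 14 bp
  [156,165): 9 bp
  [165,171): 6 bp
  [171,176): 5 bp
  [176,180): 4 bp
  [180,203): 23 bp
  [203,212): 9 bp
  [212,220): 8 bp

[2,4,5,5,5,6,6,6,7,7,8,9,9,9,9,10,12,13,14,15,16,20,23]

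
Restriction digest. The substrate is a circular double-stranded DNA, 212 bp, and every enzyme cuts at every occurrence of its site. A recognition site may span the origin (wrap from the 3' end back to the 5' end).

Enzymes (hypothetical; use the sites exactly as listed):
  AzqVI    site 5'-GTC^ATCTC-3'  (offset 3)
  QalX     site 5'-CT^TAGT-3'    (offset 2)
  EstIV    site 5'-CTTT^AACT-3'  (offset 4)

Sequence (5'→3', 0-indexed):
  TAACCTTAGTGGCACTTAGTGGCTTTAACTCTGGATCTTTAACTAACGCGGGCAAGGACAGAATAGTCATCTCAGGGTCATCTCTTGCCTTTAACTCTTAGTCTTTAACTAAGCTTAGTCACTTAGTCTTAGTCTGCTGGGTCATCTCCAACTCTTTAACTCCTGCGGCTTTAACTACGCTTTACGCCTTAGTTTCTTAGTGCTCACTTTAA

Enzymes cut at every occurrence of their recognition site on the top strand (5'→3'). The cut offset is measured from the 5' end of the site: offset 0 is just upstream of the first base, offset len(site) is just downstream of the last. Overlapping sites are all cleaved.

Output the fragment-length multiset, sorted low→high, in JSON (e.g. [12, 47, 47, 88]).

[6,6,8,8,8,9,10,10,11,13,14,14,14,15,17,21,28]

Site scan:
  AzqVI GTCATCTC/3: at [65, 76, 140] ⇒ [68, 79, 143]
  QalX CTTAGT/2: at [4, 14, 96, 113, 121, 127, 187, 195] ⇒ [6, 16, 98, 115, 123, 129, 189, 197]
  EstIV CTTTAACT/4: at [22, 36, 88, 102, 153, 168] ⇒ [26, 40, 92, 106, 157, 172]

Pooled cuts: [6, 16, 26, 40, 68, 79, 92, 98, 106, 115, 123, 129, 143, 157, 172, 189, 197]

Fragment lengths:
  6→16: 10 bp
  16→26: 10 bp
  26→40: 14 bp
  40→68: 28 bp
  68→79: 11 bp
  79→92: 13 bp
  92→98: 6 bp
  98→106: 8 bp
  106→115: 9 bp
  115→123: 8 bp
  123→129: 6 bp
  129→143: 14 bp
  143→157: 14 bp
  157→172: 15 bp
  172→189: 17 bp
  189→197: 8 bp
  197→6 (wrap): 212-197+6 = 21 bp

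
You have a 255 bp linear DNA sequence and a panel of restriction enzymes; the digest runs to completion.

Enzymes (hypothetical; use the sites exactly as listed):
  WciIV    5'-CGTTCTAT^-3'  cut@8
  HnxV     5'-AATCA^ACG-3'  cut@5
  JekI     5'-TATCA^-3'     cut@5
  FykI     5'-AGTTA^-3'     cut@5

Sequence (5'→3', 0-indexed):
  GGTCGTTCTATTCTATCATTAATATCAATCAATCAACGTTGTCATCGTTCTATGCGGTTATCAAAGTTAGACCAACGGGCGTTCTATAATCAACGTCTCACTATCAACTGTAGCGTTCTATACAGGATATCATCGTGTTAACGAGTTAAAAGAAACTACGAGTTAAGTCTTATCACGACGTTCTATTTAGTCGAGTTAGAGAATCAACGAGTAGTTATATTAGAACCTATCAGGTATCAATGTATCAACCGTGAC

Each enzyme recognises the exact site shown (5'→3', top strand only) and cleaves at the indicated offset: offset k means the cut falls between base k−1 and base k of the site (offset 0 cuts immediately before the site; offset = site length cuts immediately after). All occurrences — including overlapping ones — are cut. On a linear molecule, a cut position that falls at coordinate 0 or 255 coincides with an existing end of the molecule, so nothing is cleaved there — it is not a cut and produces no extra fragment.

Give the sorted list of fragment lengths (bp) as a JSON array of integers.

[5,6,7,7,8,8,8,8,9,10,10,11,11,11,11,12,14,15,15,16,17,18,18]

Site scan:
  WciIV CGTTCTAT/8: at [3, 45, 79, 113, 178] ⇒ [11, 53, 87, 121, 186]
  HnxV AATCAACG/5: at [30, 87, 201] ⇒ [35, 92, 206]
  JekI TATCA/5: at [13, 22, 58, 101, 127, 170, 227, 234, 242] ⇒ [18, 27, 63, 106, 132, 175, 232, 239, 247]
  FykI AGTTA/5: at [64, 143, 160, 193, 212] ⇒ [69, 148, 165, 198, 217]

All cut coordinates (distinct, sorted): [11, 18, 27, 35, 53, 63, 69, 87, 92, 106, 121, 132, 148, 165, 175, 186, 198, 206, 217, 232, 239, 247]

Fragment lengths:
  [0,11): 11 bp
  [11,18): 7 bp
  [18,27): 9 bp
  [27,35): 8 bp
  [35,53): 18 bp
  [53,63): 10 bp
  [63,69): 6 bp
  [69,87): 18 bp
  [87,92): 5 bp
  [92,106): 14 bp
  [106,121): 15 bp
  [121,132): 11 bp
  [132,148): 16 bp
  [148,165): 17 bp
  [165,175): 10 bp
  [175,186): 11 bp
  [186,198): 12 bp
  [198,206): 8 bp
  [206,217): 11 bp
  [217,232): 15 bp
  [232,239): 7 bp
  [239,247): 8 bp
  [247,255): 8 bp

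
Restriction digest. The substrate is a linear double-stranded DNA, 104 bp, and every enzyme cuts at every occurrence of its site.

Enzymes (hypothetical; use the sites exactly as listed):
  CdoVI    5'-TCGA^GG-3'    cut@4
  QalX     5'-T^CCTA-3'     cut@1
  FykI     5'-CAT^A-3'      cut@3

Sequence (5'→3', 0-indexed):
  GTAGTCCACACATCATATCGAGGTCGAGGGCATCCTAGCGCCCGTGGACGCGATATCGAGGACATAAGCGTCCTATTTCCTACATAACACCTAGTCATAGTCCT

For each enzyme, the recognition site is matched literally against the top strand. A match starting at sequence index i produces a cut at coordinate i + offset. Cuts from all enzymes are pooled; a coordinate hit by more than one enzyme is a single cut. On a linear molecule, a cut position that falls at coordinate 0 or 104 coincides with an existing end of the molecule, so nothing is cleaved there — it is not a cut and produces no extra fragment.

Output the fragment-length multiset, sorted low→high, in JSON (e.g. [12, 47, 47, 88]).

[5,6,6,6,6,6,7,7,13,16,26]

Site scan:
  CdoVI (TCGAGG, off=4): starts [17, 23, 55] → cuts [21, 27, 59]
  QalX (TCCTA, off=1): starts [32, 70, 77] → cuts [33, 71, 78]
  FykI (CATA, off=3): starts [13, 62, 82, 95] → cuts [16, 65, 85, 98]

Pooled cuts: [16, 21, 27, 33, 59, 65, 71, 78, 85, 98]

Fragments:
  [0,16): 16 bp
  [16,21): 5 bp
  [21,27): 6 bp
  [27,33): 6 bp
  [33,59): 26 bp
  [59,65): 6 bp
  [65,71): 6 bp
  [71,78): 7 bp
  [78,85): 7 bp
  [85,98): 13 bp
  [98,104): 6 bp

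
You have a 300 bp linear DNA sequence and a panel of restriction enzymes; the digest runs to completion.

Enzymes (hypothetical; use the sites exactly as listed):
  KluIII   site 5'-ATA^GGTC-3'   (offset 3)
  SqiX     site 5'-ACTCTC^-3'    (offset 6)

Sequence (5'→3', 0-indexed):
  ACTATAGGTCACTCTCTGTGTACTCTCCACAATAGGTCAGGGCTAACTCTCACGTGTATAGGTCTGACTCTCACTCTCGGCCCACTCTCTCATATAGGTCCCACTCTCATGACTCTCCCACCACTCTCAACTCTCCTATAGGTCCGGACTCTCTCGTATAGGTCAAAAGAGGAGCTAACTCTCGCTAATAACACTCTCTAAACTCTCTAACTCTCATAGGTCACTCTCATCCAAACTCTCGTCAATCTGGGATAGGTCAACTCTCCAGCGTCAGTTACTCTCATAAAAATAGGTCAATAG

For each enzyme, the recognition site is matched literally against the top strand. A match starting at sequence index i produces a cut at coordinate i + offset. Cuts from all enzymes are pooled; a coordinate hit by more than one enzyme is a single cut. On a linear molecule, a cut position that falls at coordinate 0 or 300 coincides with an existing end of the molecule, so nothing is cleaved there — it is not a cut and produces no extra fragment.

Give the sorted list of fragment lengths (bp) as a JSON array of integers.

[3,5,6,6,7,7,7,7,8,9,9,9,9,9,10,10,11,11,11,11,12,12,12,13,14,15,17,17,23]

Per-enzyme occurrences:
  KluIII (ATAGGTC, off=3): starts [3, 31, 57, 93, 137, 157, 215, 251, 288] → cuts [6, 34, 60, 96, 140, 160, 218, 254, 291]
  SqiX (ACTCTC, off=6): starts [10, 21, 45, 66, 72, 83, 102, 111, 122, 129, 147, 177, 192, 201, 209, 222, 234, 259, 276] → cuts [16, 27, 51, 72, 78, 89, 108, 117, 128, 135, 153, 183, 198, 207, 215, 228, 240, 265, 282]

Pooled cuts: [6, 16, 27, 34, 51, 60, 72, 78, 89, 96, 108, 117, 128, 135, 140, 153, 160, 183, 198, 207, 215, 218, 228, 240, 254, 265, 282, 291]

Fragment lengths:
  [0,6): 6 bp
  [6,16): 10 bp
  [16,27): 11 bp
  [27,34): 7 bp
  [34,51): 17 bp
  [51,60): 9 bp
  [60,72): 12 bp
  [72,78): 6 bp
  [78,89): 11 bp
  [89,96): 7 bp
  [96,108): 12 bp
  [108,117): 9 bp
  [117,128): 11 bp
  [128,135): 7 bp
  [135,140): 5 bp
  [140,153): 13 bp
  [153,160): 7 bp
  [160,183): 23 bp
  [183,198): 15 bp
  [198,207): 9 bp
  [207,215): 8 bp
  [215,218): 3 bp
  [218,228): 10 bp
  [228,240): 12 bp
  [240,254): 14 bp
  [254,265): 11 bp
  [265,282): 17 bp
  [282,291): 9 bp
  [291,300): 9 bp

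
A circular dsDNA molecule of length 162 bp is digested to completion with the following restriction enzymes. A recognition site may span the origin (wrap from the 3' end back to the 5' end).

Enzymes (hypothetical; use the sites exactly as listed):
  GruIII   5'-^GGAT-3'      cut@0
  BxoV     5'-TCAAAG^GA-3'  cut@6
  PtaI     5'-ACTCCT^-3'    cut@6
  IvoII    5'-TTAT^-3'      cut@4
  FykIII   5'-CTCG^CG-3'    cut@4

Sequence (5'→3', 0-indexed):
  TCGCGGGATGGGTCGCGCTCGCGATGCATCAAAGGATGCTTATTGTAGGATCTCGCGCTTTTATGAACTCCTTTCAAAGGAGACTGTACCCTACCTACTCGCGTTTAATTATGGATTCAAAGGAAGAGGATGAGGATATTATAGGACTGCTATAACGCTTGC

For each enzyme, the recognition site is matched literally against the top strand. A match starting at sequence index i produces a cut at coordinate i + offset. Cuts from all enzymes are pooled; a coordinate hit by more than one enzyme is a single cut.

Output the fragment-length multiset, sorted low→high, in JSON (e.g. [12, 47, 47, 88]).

[1,2,4,5,6,7,8,8,9,9,9,10,11,12,16,22,23]

Scan for sites:
  GruIII GGAT/0: at [5, 33, 47, 112, 127, 133] ⇒ [5, 33, 47, 112, 127, 133]
  BxoV TCAAAGGA/6: at [28, 73, 116] ⇒ [34, 79, 122]
  PtaI ACTCCT/6: at [66] ⇒ [72]
  IvoII TTAT/4: at [39, 60, 108, 138] ⇒ [43, 64, 112, 142]
  FykIII CTCGCG/4: at [17, 51, 97, 161] ⇒ [3, 21, 55, 101]

All cut coordinates (distinct, sorted): [3, 5, 21, 33, 34, 43, 47, 55, 64, 72, 79, 101, 112, 122, 127, 133, 142]

Fragments:
  3→5: 2 bp
  5→21: 16 bp
  21→33: 12 bp
  33→34: 1 bp
  34→43: 9 bp
  43→47: 4 bp
  47→55: 8 bp
  55→64: 9 bp
  64→72: 8 bp
  72→79: 7 bp
  79→101: 22 bp
  101→112: 11 bp
  112→122: 10 bp
  122→127: 5 bp
  127→133: 6 bp
  133→142: 9 bp
  142→3 (wrap): 162-142+3 = 23 bp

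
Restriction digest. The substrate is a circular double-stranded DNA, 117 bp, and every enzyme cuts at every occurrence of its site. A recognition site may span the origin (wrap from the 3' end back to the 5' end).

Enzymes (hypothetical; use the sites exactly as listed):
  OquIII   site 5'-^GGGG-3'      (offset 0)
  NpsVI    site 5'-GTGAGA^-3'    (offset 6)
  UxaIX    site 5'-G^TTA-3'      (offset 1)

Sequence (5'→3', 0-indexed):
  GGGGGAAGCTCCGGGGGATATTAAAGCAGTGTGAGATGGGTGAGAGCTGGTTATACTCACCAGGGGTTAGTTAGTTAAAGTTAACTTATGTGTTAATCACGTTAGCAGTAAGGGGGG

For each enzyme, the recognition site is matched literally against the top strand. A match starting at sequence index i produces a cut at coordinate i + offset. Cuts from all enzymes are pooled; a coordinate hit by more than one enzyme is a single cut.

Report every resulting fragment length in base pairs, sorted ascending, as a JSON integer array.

[1,1,1,1,1,1,1,1,4,4,4,5,6,9,9,10,11,12,12,23]

Scan for sites:
  OquIII (GGGG, off=0): starts [0, 1, 12, 13, 62, 111, 112, 113, 114, 115, 116] → cuts [0, 1, 12, 13, 62, 111, 112, 113, 114, 115, 116]
  NpsVI (GTGAGA, off=6): starts [30, 39] → cuts [36, 45]
  UxaIX (GTTA, off=1): starts [49, 65, 69, 73, 79, 91, 100] → cuts [50, 66, 70, 74, 80, 92, 101]

Pooled cuts: [0, 1, 12, 13, 36, 45, 50, 62, 66, 70, 74, 80, 92, 101, 111, 112, 113, 114, 115, 116]

Fragments:
  0→1: 1 bp
  1→12: 11 bp
  12→13: 1 bp
  13→36: 23 bp
  36→45: 9 bp
  45→50: 5 bp
  50→62: 12 bp
  62→66: 4 bp
  66→70: 4 bp
  70→74: 4 bp
  74→80: 6 bp
  80→92: 12 bp
  92→101: 9 bp
  101→111: 10 bp
  111→112: 1 bp
  112→113: 1 bp
  113→114: 1 bp
  114→115: 1 bp
  115→116: 1 bp
  116→0 (wrap): 117-116+0 = 1 bp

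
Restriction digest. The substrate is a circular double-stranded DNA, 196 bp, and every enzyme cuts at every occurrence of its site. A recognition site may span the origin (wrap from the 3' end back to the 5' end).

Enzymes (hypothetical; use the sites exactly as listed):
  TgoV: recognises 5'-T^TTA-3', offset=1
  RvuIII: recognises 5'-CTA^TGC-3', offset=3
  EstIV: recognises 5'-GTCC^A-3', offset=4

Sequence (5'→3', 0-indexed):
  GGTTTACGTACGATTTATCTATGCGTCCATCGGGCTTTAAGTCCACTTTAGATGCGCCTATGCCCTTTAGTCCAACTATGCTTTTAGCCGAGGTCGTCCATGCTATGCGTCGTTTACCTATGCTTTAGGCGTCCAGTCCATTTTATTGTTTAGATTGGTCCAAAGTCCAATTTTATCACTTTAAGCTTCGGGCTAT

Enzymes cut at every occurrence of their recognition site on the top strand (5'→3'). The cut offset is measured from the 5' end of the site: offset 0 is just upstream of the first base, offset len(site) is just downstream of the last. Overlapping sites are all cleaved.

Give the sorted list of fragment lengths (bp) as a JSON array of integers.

Site scan:
  TgoV (TTTA, off=1): starts [2, 13, 35, 46, 65, 82, 112, 123, 141, 148, 171, 179] → cuts [3, 14, 36, 47, 66, 83, 113, 124, 142, 149, 172, 180]
  RvuIII (CTATGC, off=3): starts [18, 57, 75, 102, 117] → cuts [21, 60, 78, 105, 120]
  EstIV (GTCCA, off=4): starts [24, 40, 69, 95, 130, 135, 157, 164] → cuts [28, 44, 73, 99, 134, 139, 161, 168]

Pooled cuts: [3, 14, 21, 28, 36, 44, 47, 60, 66, 73, 78, 83, 99, 105, 113, 120, 124, 134, 139, 142, 149, 161, 168, 172, 180]

Fragment lengths:
  3→14: 11 bp
  14→21: 7 bp
  21→28: 7 bp
  28→36: 8 bp
  36→44: 8 bp
  44→47: 3 bp
  47→60: 13 bp
  60→66: 6 bp
  66→73: 7 bp
  73→78: 5 bp
  78→83: 5 bp
  83→99: 16 bp
  99→105: 6 bp
  105→113: 8 bp
  113→120: 7 bp
  120→124: 4 bp
  124→134: 10 bp
  134→139: 5 bp
  139→142: 3 bp
  142→149: 7 bp
  149→161: 12 bp
  161→168: 7 bp
  168→172: 4 bp
  172→180: 8 bp
  180→3 (wrap): 196-180+3 = 19 bp

[3,3,4,4,5,5,5,6,6,7,7,7,7,7,7,8,8,8,8,10,11,12,13,16,19]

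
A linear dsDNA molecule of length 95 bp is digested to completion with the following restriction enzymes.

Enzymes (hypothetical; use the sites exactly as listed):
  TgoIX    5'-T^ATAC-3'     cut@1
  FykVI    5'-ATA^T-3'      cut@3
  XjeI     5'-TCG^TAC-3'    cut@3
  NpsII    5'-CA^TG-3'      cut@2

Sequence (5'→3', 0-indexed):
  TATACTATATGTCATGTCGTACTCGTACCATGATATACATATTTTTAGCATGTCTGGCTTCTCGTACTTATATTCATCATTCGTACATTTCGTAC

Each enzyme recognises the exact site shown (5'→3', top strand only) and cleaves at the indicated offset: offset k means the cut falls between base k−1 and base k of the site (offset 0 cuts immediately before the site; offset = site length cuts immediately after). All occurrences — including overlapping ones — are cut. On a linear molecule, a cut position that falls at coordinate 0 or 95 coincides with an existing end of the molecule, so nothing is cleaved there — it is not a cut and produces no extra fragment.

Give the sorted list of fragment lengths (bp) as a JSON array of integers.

Scan for sites:
  TgoIX TATAC/1: at [0, 33] ⇒ [1, 34]
  FykVI ATAT/3: at [6, 32, 38, 69] ⇒ [9, 35, 41, 72]
  XjeI TCGTAC/3: at [16, 22, 61, 80, 89] ⇒ [19, 25, 64, 83, 92]
  NpsII CATG/2: at [12, 28, 48] ⇒ [14, 30, 50]

All cut coordinates (distinct, sorted): [1, 9, 14, 19, 25, 30, 34, 35, 41, 50, 64, 72, 83, 92]

Fragments:
  [0,1): 1 bp
  [1,9): 8 bp
  [9,14): 5 bp
  [14,19): 5 bp
  [19,25): 6 bp
  [25,30): 5 bp
  [30,34): 4 bp
  [34,35): 1 bp
  [35,41): 6 bp
  [41,50): 9 bp
  [50,64): 14 bp
  [64,72): 8 bp
  [72,83): 11 bp
  [83,92): 9 bp
  [92,95): 3 bp

[1,1,3,4,5,5,5,6,6,8,8,9,9,11,14]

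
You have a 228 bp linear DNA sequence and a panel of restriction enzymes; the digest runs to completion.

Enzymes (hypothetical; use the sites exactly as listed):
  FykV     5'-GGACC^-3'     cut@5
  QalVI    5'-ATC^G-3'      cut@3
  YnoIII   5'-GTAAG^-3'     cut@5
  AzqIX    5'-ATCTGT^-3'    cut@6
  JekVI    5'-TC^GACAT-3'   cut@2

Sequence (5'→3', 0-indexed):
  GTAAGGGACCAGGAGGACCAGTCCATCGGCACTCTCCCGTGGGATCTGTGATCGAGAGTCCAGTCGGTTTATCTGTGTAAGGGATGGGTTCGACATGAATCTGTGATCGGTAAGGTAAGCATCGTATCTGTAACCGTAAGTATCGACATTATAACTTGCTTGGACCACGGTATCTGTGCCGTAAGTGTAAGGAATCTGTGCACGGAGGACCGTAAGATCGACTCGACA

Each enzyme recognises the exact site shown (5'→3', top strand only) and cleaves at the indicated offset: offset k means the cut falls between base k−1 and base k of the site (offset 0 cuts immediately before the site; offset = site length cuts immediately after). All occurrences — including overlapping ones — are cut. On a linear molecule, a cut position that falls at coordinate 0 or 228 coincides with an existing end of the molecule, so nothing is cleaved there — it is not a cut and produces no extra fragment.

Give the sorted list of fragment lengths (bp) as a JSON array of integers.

Per-enzyme occurrences:
  FykV GGACC/5: at [5, 14, 161, 206] ⇒ [10, 19, 166, 211]
  QalVI ATCG/3: at [24, 50, 105, 120, 141, 216] ⇒ [27, 53, 108, 123, 144, 219]
  YnoIII GTAAG/5: at [0, 76, 109, 114, 135, 180, 186, 211] ⇒ [5, 81, 114, 119, 140, 185, 191, 216]
  AzqIX ATCTGT/6: at [43, 70, 98, 125, 171, 193] ⇒ [49, 76, 104, 131, 177, 199]
  JekVI TCGACAT/2: at [89, 142] ⇒ [91, 144]

Pooled cuts: [5, 10, 19, 27, 49, 53, 76, 81, 91, 104, 108, 114, 119, 123, 131, 140, 144, 166, 177, 185, 191, 199, 211, 216, 219]

Fragment lengths:
  [0,5): 5 bp
  [5,10): 5 bp
  [10,19): 9 bp
  [19,27): 8 bp
  [27,49): 22 bp
  [49,53): 4 bp
  [53,76): 23 bp
  [76,81): 5 bp
  [81,91): 10 bp
  [91,104): 13 bp
  [104,108): 4 bp
  [108,114): 6 bp
  [114,119): 5 bp
  [119,123): 4 bp
  [123,131): 8 bp
  [131,140): 9 bp
  [140,144): 4 bp
  [144,166): 22 bp
  [166,177): 11 bp
  [177,185): 8 bp
  [185,191): 6 bp
  [191,199): 8 bp
  [199,211): 12 bp
  [211,216): 5 bp
  [216,219): 3 bp
  [219,228): 9 bp

[3,4,4,4,4,5,5,5,5,5,6,6,8,8,8,8,9,9,9,10,11,12,13,22,22,23]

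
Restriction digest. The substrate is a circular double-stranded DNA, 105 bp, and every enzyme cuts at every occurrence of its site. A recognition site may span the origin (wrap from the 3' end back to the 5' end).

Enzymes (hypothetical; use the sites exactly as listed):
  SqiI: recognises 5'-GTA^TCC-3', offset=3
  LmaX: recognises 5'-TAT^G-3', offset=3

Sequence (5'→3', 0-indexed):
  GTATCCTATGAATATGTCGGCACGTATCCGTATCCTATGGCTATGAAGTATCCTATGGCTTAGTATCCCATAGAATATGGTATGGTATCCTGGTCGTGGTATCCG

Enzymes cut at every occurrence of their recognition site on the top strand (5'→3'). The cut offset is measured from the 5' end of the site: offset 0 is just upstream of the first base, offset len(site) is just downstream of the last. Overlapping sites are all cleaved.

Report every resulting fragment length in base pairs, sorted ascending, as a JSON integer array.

Scan for sites:
  SqiI GTATCC/3: at [0, 23, 29, 47, 62, 84, 98] ⇒ [3, 26, 32, 50, 65, 87, 101]
  LmaX TATG/3: at [6, 12, 35, 41, 53, 75, 80] ⇒ [9, 15, 38, 44, 56, 78, 83]

Pooled cuts: [3, 9, 15, 26, 32, 38, 44, 50, 56, 65, 78, 83, 87, 101]

Fragments:
  3→9: 6 bp
  9→15: 6 bp
  15→26: 11 bp
  26→32: 6 bp
  32→38: 6 bp
  38→44: 6 bp
  44→50: 6 bp
  50→56: 6 bp
  56→65: 9 bp
  65→78: 13 bp
  78→83: 5 bp
  83→87: 4 bp
  87→101: 14 bp
  101→3 (wrap): 105-101+3 = 7 bp

[4,5,6,6,6,6,6,6,6,7,9,11,13,14]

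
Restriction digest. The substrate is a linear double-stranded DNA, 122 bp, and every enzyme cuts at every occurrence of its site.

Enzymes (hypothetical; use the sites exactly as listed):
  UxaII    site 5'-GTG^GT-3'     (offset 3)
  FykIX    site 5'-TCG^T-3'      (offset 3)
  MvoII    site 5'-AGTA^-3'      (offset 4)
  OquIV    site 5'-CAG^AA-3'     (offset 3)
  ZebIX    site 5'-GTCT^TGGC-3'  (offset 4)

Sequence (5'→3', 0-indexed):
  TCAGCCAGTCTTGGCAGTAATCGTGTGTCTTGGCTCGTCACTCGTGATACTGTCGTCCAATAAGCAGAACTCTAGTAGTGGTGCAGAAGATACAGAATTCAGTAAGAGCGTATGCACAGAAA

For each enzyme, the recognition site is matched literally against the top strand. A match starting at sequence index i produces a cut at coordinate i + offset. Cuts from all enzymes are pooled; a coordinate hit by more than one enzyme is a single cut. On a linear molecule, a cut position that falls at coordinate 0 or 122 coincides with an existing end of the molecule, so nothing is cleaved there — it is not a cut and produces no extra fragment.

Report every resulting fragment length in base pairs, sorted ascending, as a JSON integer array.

[3,3,4,6,7,7,7,8,9,9,10,11,11,12,15]

Site scan:
  UxaII GTGGT/3: at [77] ⇒ [80]
  FykIX TCGT/3: at [20, 34, 41, 52] ⇒ [23, 37, 44, 55]
  MvoII AGTA/4: at [15, 73, 100] ⇒ [19, 77, 104]
  OquIV CAGAA/3: at [64, 83, 92, 116] ⇒ [67, 86, 95, 119]
  ZebIX GTCTTGGC/4: at [7, 26] ⇒ [11, 30]

Pooled cuts: [11, 19, 23, 30, 37, 44, 55, 67, 77, 80, 86, 95, 104, 119]

Fragment lengths:
  [0,11): 11 bp
  [11,19): 8 bp
  [19,23): 4 bp
  [23,30): 7 bp
  [30,37): 7 bp
  [37,44): 7 bp
  [44,55): 11 bp
  [55,67): 12 bp
  [67,77): 10 bp
  [77,80): 3 bp
  [80,86): 6 bp
  [86,95): 9 bp
  [95,104): 9 bp
  [104,119): 15 bp
  [119,122): 3 bp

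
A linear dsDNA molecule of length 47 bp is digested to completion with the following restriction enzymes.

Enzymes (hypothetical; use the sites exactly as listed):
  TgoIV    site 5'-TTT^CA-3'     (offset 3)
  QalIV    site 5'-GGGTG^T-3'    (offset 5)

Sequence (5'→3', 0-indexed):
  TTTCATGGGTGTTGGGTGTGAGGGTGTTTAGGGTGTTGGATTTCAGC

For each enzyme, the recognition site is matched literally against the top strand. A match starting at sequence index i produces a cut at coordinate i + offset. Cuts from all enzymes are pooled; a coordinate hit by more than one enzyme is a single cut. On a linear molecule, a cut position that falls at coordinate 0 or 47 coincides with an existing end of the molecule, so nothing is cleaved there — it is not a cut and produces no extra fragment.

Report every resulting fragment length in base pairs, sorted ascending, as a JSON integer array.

Scan for sites:
  TgoIV TTTCA/3: at [0, 40] ⇒ [3, 43]
  QalIV GGGTGT/5: at [6, 13, 21, 30] ⇒ [11, 18, 26, 35]

All cut coordinates (distinct, sorted): [3, 11, 18, 26, 35, 43]

Fragment lengths:
  [0,3): 3 bp
  [3,11): 8 bp
  [11,18): 7 bp
  [18,26): 8 bp
  [26,35): 9 bp
  [35,43): 8 bp
  [43,47): 4 bp

[3,4,7,8,8,8,9]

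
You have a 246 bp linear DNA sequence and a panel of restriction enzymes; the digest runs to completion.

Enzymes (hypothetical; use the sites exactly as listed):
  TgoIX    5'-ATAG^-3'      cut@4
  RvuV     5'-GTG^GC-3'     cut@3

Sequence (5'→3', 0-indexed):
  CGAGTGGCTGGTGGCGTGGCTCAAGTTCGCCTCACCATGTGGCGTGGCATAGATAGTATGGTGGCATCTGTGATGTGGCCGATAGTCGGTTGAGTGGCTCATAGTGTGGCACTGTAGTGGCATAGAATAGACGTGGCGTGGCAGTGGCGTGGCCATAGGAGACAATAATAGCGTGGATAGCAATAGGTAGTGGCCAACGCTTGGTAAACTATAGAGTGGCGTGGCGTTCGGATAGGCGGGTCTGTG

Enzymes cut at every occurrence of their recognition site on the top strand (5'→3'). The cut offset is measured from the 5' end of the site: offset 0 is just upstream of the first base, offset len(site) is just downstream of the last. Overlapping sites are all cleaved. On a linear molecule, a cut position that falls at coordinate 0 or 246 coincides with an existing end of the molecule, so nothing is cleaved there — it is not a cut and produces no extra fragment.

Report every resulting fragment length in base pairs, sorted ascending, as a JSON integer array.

[4,4,4,5,5,5,5,5,5,5,6,6,6,6,6,6,7,7,7,8,8,9,11,11,11,12,13,14,22,23]

Scan for sites:
  TgoIX ATAG/4: at [48, 52, 81, 100, 121, 126, 154, 167, 176, 182, 210, 231] ⇒ [52, 56, 85, 104, 125, 130, 158, 171, 180, 186, 214, 235]
  RvuV GTGGC/3: at [3, 10, 15, 38, 43, 60, 74, 93, 105, 116, 132, 137, 143, 148, 189, 215, 220] ⇒ [6, 13, 18, 41, 46, 63, 77, 96, 108, 119, 135, 140, 146, 151, 192, 218, 223]

Pooled cuts: [6, 13, 18, 41, 46, 52, 56, 63, 77, 85, 96, 104, 108, 119, 125, 130, 135, 140, 146, 151, 158, 171, 180, 186, 192, 214, 218, 223, 235]

Fragments:
  [0,6): 6 bp
  [6,13): 7 bp
  [13,18): 5 bp
  [18,41): 23 bp
  [41,46): 5 bp
  [46,52): 6 bp
  [52,56): 4 bp
  [56,63): 7 bp
  [63,77): 14 bp
  [77,85): 8 bp
  [85,96): 11 bp
  [96,104): 8 bp
  [104,108): 4 bp
  [108,119): 11 bp
  [119,125): 6 bp
  [125,130): 5 bp
  [130,135): 5 bp
  [135,140): 5 bp
  [140,146): 6 bp
  [146,151): 5 bp
  [151,158): 7 bp
  [158,171): 13 bp
  [171,180): 9 bp
  [180,186): 6 bp
  [186,192): 6 bp
  [192,214): 22 bp
  [214,218): 4 bp
  [218,223): 5 bp
  [223,235): 12 bp
  [235,246): 11 bp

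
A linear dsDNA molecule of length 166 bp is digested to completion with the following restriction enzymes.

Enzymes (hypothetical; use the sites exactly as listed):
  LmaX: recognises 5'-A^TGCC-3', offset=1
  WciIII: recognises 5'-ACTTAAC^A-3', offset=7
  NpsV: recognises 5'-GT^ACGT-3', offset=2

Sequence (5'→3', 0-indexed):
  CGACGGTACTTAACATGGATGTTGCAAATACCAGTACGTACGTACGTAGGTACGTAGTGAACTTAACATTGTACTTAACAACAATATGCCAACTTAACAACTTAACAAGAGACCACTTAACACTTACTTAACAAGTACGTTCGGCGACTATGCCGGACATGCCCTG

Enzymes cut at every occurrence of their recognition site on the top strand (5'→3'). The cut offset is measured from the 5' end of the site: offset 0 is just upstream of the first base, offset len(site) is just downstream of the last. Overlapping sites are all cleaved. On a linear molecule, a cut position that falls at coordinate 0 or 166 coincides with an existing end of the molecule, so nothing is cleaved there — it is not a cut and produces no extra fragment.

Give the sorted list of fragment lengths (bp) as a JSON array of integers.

Scan for sites:
  LmaX ATGCC/1: at [85, 149, 158] ⇒ [86, 150, 159]
  WciIII ACTTAACA/7: at [7, 60, 72, 91, 99, 114, 125] ⇒ [14, 67, 79, 98, 106, 121, 132]
  NpsV GTACGT/2: at [33, 37, 41, 49, 134] ⇒ [35, 39, 43, 51, 136]

All cut coordinates (distinct, sorted): [14, 35, 39, 43, 51, 67, 79, 86, 98, 106, 121, 132, 136, 150, 159]

Fragments:
  [0,14): 14 bp
  [14,35): 21 bp
  [35,39): 4 bp
  [39,43): 4 bp
  [43,51): 8 bp
  [51,67): 16 bp
  [67,79): 12 bp
  [79,86): 7 bp
  [86,98): 12 bp
  [98,106): 8 bp
  [106,121): 15 bp
  [121,132): 11 bp
  [132,136): 4 bp
  [136,150): 14 bp
  [150,159): 9 bp
  [159,166): 7 bp

[4,4,4,7,7,8,8,9,11,12,12,14,14,15,16,21]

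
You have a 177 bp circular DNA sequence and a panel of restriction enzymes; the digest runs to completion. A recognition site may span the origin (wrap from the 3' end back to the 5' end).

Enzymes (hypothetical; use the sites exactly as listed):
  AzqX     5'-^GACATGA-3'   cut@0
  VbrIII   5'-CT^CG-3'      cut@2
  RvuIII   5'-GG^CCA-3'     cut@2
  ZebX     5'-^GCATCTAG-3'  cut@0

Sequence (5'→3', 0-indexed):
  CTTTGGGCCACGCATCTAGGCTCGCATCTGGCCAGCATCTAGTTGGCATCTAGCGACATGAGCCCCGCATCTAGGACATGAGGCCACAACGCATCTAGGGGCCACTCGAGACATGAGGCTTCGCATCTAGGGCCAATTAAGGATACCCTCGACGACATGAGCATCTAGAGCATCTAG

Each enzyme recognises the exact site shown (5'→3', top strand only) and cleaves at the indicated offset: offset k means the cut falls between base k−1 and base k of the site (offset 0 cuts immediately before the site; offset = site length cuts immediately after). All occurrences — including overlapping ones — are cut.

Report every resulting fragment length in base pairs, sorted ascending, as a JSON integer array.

[3,3,4,4,5,7,7,8,9,9,9,9,10,11,11,11,12,13,15,17]

Per-enzyme occurrences:
  AzqX GACATGA/0: at [54, 74, 109, 153] ⇒ [54, 74, 109, 153]
  VbrIII CTCG/2: at [20, 104, 147] ⇒ [22, 106, 149]
  RvuIII GGCCA/2: at [5, 29, 81, 99, 130] ⇒ [7, 31, 83, 101, 132]
  ZebX GCATCTAG/0: at [11, 34, 45, 66, 90, 122, 160, 169] ⇒ [11, 34, 45, 66, 90, 122, 160, 169]

All cut coordinates (distinct, sorted): [7, 11, 22, 31, 34, 45, 54, 66, 74, 83, 90, 101, 106, 109, 122, 132, 149, 153, 160, 169]

Fragments:
  7→11: 4 bp
  11→22: 11 bp
  22→31: 9 bp
  31→34: 3 bp
  34→45: 11 bp
  45→54: 9 bp
  54→66: 12 bp
  66→74: 8 bp
  74→83: 9 bp
  83→90: 7 bp
  90→101: 11 bp
  101→106: 5 bp
  106→109: 3 bp
  109→122: 13 bp
  122→132: 10 bp
  132→149: 17 bp
  149→153: 4 bp
  153→160: 7 bp
  160→169: 9 bp
  169→7 (wrap): 177-169+7 = 15 bp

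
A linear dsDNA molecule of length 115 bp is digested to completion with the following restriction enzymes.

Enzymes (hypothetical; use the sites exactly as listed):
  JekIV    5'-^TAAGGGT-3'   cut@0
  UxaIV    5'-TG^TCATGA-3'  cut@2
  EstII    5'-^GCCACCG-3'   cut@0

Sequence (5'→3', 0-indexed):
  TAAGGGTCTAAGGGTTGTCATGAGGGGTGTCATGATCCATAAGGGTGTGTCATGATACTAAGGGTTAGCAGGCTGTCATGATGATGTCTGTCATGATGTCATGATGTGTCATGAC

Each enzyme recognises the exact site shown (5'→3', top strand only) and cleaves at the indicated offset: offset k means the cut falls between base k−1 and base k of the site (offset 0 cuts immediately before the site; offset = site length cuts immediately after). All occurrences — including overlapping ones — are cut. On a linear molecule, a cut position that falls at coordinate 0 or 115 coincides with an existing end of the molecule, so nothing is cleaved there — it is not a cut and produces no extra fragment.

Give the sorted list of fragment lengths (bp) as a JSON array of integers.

[7,8,8,9,9,10,10,10,12,15,17]

Per-enzyme occurrences:
  JekIV (TAAGGGT, off=0): starts [0, 8, 39, 58] → cuts [8, 39, 58] (position 0 is a terminus of the linear molecule — no cut)
  UxaIV (TGTCATGA, off=2): starts [15, 27, 47, 73, 88, 96, 106] → cuts [17, 29, 49, 75, 90, 98, 108]
  EstII (GCCACCG, off=0): no sites

Pooled cuts: [8, 17, 29, 39, 49, 58, 75, 90, 98, 108]

Fragments:
  [0,8): 8 bp
  [8,17): 9 bp
  [17,29): 12 bp
  [29,39): 10 bp
  [39,49): 10 bp
  [49,58): 9 bp
  [58,75): 17 bp
  [75,90): 15 bp
  [90,98): 8 bp
  [98,108): 10 bp
  [108,115): 7 bp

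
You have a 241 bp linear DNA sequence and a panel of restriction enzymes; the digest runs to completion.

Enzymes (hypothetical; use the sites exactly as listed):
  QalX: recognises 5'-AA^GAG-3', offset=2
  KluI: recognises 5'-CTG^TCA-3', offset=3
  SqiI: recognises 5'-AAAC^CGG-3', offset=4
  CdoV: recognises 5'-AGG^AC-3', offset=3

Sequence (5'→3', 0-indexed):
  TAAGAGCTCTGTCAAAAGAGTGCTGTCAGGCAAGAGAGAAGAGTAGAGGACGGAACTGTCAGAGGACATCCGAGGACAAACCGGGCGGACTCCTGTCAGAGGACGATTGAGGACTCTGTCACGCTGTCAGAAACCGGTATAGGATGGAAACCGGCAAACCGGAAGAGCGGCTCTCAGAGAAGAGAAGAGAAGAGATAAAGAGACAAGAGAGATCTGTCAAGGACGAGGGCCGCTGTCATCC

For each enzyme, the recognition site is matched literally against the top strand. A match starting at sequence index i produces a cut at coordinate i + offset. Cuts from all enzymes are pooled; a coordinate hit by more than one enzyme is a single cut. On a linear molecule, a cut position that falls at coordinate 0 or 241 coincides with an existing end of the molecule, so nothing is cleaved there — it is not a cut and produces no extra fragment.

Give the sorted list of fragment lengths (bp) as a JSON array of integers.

Scan for sites:
  QalX AAGAG/2: at [1, 15, 31, 38, 162, 179, 184, 189, 197, 204] ⇒ [3, 17, 33, 40, 164, 181, 186, 191, 199, 206]
  KluI CTGTCA/3: at [8, 22, 55, 92, 115, 123, 213, 232] ⇒ [11, 25, 58, 95, 118, 126, 216, 235]
  SqiI AAACCGG/4: at [77, 130, 147, 155] ⇒ [81, 134, 151, 159]
  CdoV AGGAC/3: at [46, 62, 72, 99, 109, 219] ⇒ [49, 65, 75, 102, 112, 222]

All cut coordinates (distinct, sorted): [3, 11, 17, 25, 33, 40, 49, 58, 65, 75, 81, 95, 102, 112, 118, 126, 134, 151, 159, 164, 181, 186, 191, 199, 206, 216, 222, 235]

Fragment lengths:
  [0,3): 3 bp
  [3,11): 8 bp
  [11,17): 6 bp
  [17,25): 8 bp
  [25,33): 8 bp
  [33,40): 7 bp
  [40,49): 9 bp
  [49,58): 9 bp
  [58,65): 7 bp
  [65,75): 10 bp
  [75,81): 6 bp
  [81,95): 14 bp
  [95,102): 7 bp
  [102,112): 10 bp
  [112,118): 6 bp
  [118,126): 8 bp
  [126,134): 8 bp
  [134,151): 17 bp
  [151,159): 8 bp
  [159,164): 5 bp
  [164,181): 17 bp
  [181,186): 5 bp
  [186,191): 5 bp
  [191,199): 8 bp
  [199,206): 7 bp
  [206,216): 10 bp
  [216,222): 6 bp
  [222,235): 13 bp
  [235,241): 6 bp

[3,5,5,5,6,6,6,6,6,7,7,7,7,8,8,8,8,8,8,8,9,9,10,10,10,13,14,17,17]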